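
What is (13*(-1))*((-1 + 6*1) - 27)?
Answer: 286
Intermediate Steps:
(13*(-1))*((-1 + 6*1) - 27) = -13*((-1 + 6) - 27) = -13*(5 - 27) = -13*(-22) = 286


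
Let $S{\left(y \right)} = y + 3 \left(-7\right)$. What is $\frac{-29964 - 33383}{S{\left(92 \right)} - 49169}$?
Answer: $\frac{63347}{49098} \approx 1.2902$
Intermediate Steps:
$S{\left(y \right)} = -21 + y$ ($S{\left(y \right)} = y - 21 = -21 + y$)
$\frac{-29964 - 33383}{S{\left(92 \right)} - 49169} = \frac{-29964 - 33383}{\left(-21 + 92\right) - 49169} = - \frac{63347}{71 - 49169} = - \frac{63347}{-49098} = \left(-63347\right) \left(- \frac{1}{49098}\right) = \frac{63347}{49098}$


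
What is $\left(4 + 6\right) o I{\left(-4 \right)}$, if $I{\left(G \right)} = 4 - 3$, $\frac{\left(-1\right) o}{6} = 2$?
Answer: $-120$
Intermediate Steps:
$o = -12$ ($o = \left(-6\right) 2 = -12$)
$I{\left(G \right)} = 1$ ($I{\left(G \right)} = 4 - 3 = 1$)
$\left(4 + 6\right) o I{\left(-4 \right)} = \left(4 + 6\right) \left(-12\right) 1 = 10 \left(-12\right) 1 = \left(-120\right) 1 = -120$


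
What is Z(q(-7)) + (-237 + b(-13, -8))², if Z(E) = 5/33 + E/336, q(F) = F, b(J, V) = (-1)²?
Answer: 9802519/176 ≈ 55696.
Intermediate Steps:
b(J, V) = 1
Z(E) = 5/33 + E/336 (Z(E) = 5*(1/33) + E*(1/336) = 5/33 + E/336)
Z(q(-7)) + (-237 + b(-13, -8))² = (5/33 + (1/336)*(-7)) + (-237 + 1)² = (5/33 - 1/48) + (-236)² = 23/176 + 55696 = 9802519/176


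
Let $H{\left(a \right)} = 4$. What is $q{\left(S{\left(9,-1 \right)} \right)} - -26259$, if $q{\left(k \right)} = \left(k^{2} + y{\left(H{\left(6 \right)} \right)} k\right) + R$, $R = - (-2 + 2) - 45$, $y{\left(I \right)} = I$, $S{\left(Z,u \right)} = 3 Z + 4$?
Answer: $27299$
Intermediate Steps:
$S{\left(Z,u \right)} = 4 + 3 Z$
$R = -45$ ($R = \left(-1\right) 0 - 45 = 0 - 45 = -45$)
$q{\left(k \right)} = -45 + k^{2} + 4 k$ ($q{\left(k \right)} = \left(k^{2} + 4 k\right) - 45 = -45 + k^{2} + 4 k$)
$q{\left(S{\left(9,-1 \right)} \right)} - -26259 = \left(-45 + \left(4 + 3 \cdot 9\right)^{2} + 4 \left(4 + 3 \cdot 9\right)\right) - -26259 = \left(-45 + \left(4 + 27\right)^{2} + 4 \left(4 + 27\right)\right) + 26259 = \left(-45 + 31^{2} + 4 \cdot 31\right) + 26259 = \left(-45 + 961 + 124\right) + 26259 = 1040 + 26259 = 27299$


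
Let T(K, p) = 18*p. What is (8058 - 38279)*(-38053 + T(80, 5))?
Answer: 1147279823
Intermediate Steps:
(8058 - 38279)*(-38053 + T(80, 5)) = (8058 - 38279)*(-38053 + 18*5) = -30221*(-38053 + 90) = -30221*(-37963) = 1147279823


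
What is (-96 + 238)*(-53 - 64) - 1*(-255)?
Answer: -16359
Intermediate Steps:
(-96 + 238)*(-53 - 64) - 1*(-255) = 142*(-117) + 255 = -16614 + 255 = -16359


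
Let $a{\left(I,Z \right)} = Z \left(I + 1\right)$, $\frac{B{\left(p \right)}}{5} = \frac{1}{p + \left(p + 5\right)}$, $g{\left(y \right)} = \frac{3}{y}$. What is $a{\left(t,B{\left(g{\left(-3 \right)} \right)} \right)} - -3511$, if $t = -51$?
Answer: $\frac{10283}{3} \approx 3427.7$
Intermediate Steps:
$B{\left(p \right)} = \frac{5}{5 + 2 p}$ ($B{\left(p \right)} = \frac{5}{p + \left(p + 5\right)} = \frac{5}{p + \left(5 + p\right)} = \frac{5}{5 + 2 p}$)
$a{\left(I,Z \right)} = Z \left(1 + I\right)$
$a{\left(t,B{\left(g{\left(-3 \right)} \right)} \right)} - -3511 = \frac{5}{5 + 2 \frac{3}{-3}} \left(1 - 51\right) - -3511 = \frac{5}{5 + 2 \cdot 3 \left(- \frac{1}{3}\right)} \left(-50\right) + 3511 = \frac{5}{5 + 2 \left(-1\right)} \left(-50\right) + 3511 = \frac{5}{5 - 2} \left(-50\right) + 3511 = \frac{5}{3} \left(-50\right) + 3511 = - \frac{250}{3} + 3511 = \frac{10283}{3}$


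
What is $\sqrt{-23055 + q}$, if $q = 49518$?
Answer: $\sqrt{26463} \approx 162.67$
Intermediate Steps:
$\sqrt{-23055 + q} = \sqrt{-23055 + 49518} = \sqrt{26463}$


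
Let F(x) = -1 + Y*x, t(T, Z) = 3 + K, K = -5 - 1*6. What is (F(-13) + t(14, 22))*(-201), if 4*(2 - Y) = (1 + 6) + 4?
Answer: -603/4 ≈ -150.75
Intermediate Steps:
K = -11 (K = -5 - 6 = -11)
t(T, Z) = -8 (t(T, Z) = 3 - 11 = -8)
Y = -¾ (Y = 2 - ((1 + 6) + 4)/4 = 2 - (7 + 4)/4 = 2 - ¼*11 = 2 - 11/4 = -¾ ≈ -0.75000)
F(x) = -1 - 3*x/4
(F(-13) + t(14, 22))*(-201) = ((-1 - ¾*(-13)) - 8)*(-201) = ((-1 + 39/4) - 8)*(-201) = (35/4 - 8)*(-201) = (¾)*(-201) = -603/4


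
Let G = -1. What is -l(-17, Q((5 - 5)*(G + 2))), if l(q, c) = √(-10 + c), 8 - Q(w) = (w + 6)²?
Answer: -I*√38 ≈ -6.1644*I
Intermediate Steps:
Q(w) = 8 - (6 + w)² (Q(w) = 8 - (w + 6)² = 8 - (6 + w)²)
-l(-17, Q((5 - 5)*(G + 2))) = -√(-10 + (8 - (6 + (5 - 5)*(-1 + 2))²)) = -√(-10 + (8 - (6 + 0*1)²)) = -√(-10 + (8 - (6 + 0)²)) = -√(-10 + (8 - 1*6²)) = -√(-10 + (8 - 1*36)) = -√(-10 + (8 - 36)) = -√(-10 - 28) = -√(-38) = -I*√38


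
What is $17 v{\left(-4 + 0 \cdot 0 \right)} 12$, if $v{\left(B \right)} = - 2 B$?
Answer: $1632$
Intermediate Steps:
$17 v{\left(-4 + 0 \cdot 0 \right)} 12 = 17 \left(- 2 \left(-4 + 0 \cdot 0\right)\right) 12 = 17 \left(- 2 \left(-4 + 0\right)\right) 12 = 17 \left(\left(-2\right) \left(-4\right)\right) 12 = 17 \cdot 8 \cdot 12 = 136 \cdot 12 = 1632$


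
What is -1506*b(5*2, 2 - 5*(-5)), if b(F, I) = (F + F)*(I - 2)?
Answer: -753000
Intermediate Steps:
b(F, I) = 2*F*(-2 + I) (b(F, I) = (2*F)*(-2 + I) = 2*F*(-2 + I))
-1506*b(5*2, 2 - 5*(-5)) = -3012*5*2*(-2 + (2 - 5*(-5))) = -3012*10*(-2 + (2 + 25)) = -3012*10*(-2 + 27) = -3012*10*25 = -1506*500 = -753000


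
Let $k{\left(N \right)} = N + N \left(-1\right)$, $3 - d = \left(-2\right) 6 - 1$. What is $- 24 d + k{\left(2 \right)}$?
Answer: $-384$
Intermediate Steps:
$d = 16$ ($d = 3 - \left(\left(-2\right) 6 - 1\right) = 3 - \left(-12 - 1\right) = 3 - -13 = 3 + 13 = 16$)
$k{\left(N \right)} = 0$ ($k{\left(N \right)} = N - N = 0$)
$- 24 d + k{\left(2 \right)} = \left(-24\right) 16 + 0 = -384 + 0 = -384$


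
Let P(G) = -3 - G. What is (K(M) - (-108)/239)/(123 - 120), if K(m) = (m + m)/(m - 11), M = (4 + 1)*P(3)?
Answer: 6256/9799 ≈ 0.63843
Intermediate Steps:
M = -30 (M = (4 + 1)*(-3 - 1*3) = 5*(-3 - 3) = 5*(-6) = -30)
K(m) = 2*m/(-11 + m) (K(m) = (2*m)/(-11 + m) = 2*m/(-11 + m))
(K(M) - (-108)/239)/(123 - 120) = (2*(-30)/(-11 - 30) - (-108)/239)/(123 - 120) = (2*(-30)/(-41) - (-108)/239)/3 = (2*(-30)*(-1/41) - 1*(-108/239))*(⅓) = (60/41 + 108/239)*(⅓) = (18768/9799)*(⅓) = 6256/9799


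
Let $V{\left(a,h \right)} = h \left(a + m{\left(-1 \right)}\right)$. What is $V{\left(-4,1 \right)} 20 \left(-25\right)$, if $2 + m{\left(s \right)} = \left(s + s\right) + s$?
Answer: $4500$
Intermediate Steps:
$m{\left(s \right)} = -2 + 3 s$ ($m{\left(s \right)} = -2 + \left(\left(s + s\right) + s\right) = -2 + \left(2 s + s\right) = -2 + 3 s$)
$V{\left(a,h \right)} = h \left(-5 + a\right)$ ($V{\left(a,h \right)} = h \left(a + \left(-2 + 3 \left(-1\right)\right)\right) = h \left(a - 5\right) = h \left(-5 + a\right)$)
$V{\left(-4,1 \right)} 20 \left(-25\right) = 1 \left(-5 - 4\right) 20 \left(-25\right) = 1 \left(-9\right) 20 \left(-25\right) = \left(-9\right) 20 \left(-25\right) = \left(-180\right) \left(-25\right) = 4500$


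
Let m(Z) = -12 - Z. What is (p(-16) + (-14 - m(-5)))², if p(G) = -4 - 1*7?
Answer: 324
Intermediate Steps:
p(G) = -11 (p(G) = -4 - 7 = -11)
(p(-16) + (-14 - m(-5)))² = (-11 + (-14 - (-12 - 1*(-5))))² = (-11 + (-14 - (-12 + 5)))² = (-11 + (-14 - 1*(-7)))² = (-11 + (-14 + 7))² = (-11 - 7)² = (-18)² = 324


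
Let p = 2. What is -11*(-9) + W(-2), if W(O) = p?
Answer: 101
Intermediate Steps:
W(O) = 2
-11*(-9) + W(-2) = -11*(-9) + 2 = 99 + 2 = 101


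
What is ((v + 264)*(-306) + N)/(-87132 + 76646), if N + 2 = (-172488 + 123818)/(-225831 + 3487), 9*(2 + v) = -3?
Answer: 8901740049/1165749592 ≈ 7.6361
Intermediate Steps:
v = -7/3 (v = -2 + (⅑)*(-3) = -2 - ⅓ = -7/3 ≈ -2.3333)
N = -198009/111172 (N = -2 + (-172488 + 123818)/(-225831 + 3487) = -2 - 48670/(-222344) = -2 - 48670*(-1/222344) = -2 + 24335/111172 = -198009/111172 ≈ -1.7811)
((v + 264)*(-306) + N)/(-87132 + 76646) = ((-7/3 + 264)*(-306) - 198009/111172)/(-87132 + 76646) = ((785/3)*(-306) - 198009/111172)/(-10486) = (-80070 - 198009/111172)*(-1/10486) = -8901740049/111172*(-1/10486) = 8901740049/1165749592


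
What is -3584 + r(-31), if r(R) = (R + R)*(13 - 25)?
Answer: -2840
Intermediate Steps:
r(R) = -24*R (r(R) = (2*R)*(-12) = -24*R)
-3584 + r(-31) = -3584 - 24*(-31) = -3584 + 744 = -2840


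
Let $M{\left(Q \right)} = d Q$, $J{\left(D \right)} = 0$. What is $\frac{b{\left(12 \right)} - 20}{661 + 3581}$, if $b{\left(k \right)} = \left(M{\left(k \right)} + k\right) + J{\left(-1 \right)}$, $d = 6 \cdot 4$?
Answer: $\frac{20}{303} \approx 0.066007$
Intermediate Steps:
$d = 24$
$M{\left(Q \right)} = 24 Q$
$b{\left(k \right)} = 25 k$ ($b{\left(k \right)} = \left(24 k + k\right) + 0 = 25 k + 0 = 25 k$)
$\frac{b{\left(12 \right)} - 20}{661 + 3581} = \frac{25 \cdot 12 - 20}{661 + 3581} = \frac{300 - 20}{4242} = 280 \cdot \frac{1}{4242} = \frac{20}{303}$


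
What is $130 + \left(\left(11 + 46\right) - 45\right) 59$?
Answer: $838$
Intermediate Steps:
$130 + \left(\left(11 + 46\right) - 45\right) 59 = 130 + \left(57 - 45\right) 59 = 130 + 12 \cdot 59 = 130 + 708 = 838$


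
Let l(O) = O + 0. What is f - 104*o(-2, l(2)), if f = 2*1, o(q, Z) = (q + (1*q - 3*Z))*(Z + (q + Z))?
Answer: 2082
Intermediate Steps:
l(O) = O
o(q, Z) = (q + 2*Z)*(-3*Z + 2*q) (o(q, Z) = (q + (q - 3*Z))*(Z + (Z + q)) = (-3*Z + 2*q)*(q + 2*Z) = (q + 2*Z)*(-3*Z + 2*q))
f = 2
f - 104*o(-2, l(2)) = 2 - 104*(-6*2² + 2*(-2)² + 2*(-2)) = 2 - 104*(-6*4 + 2*4 - 4) = 2 - 104*(-24 + 8 - 4) = 2 - 104*(-20) = 2 + 2080 = 2082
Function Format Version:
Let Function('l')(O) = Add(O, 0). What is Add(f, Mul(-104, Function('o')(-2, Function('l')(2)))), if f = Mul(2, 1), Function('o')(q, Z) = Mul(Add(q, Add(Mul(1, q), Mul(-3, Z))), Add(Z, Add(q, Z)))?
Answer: 2082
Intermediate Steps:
Function('l')(O) = O
Function('o')(q, Z) = Mul(Add(q, Mul(2, Z)), Add(Mul(-3, Z), Mul(2, q))) (Function('o')(q, Z) = Mul(Add(q, Add(q, Mul(-3, Z))), Add(Z, Add(Z, q))) = Mul(Add(Mul(-3, Z), Mul(2, q)), Add(q, Mul(2, Z))) = Mul(Add(q, Mul(2, Z)), Add(Mul(-3, Z), Mul(2, q))))
f = 2
Add(f, Mul(-104, Function('o')(-2, Function('l')(2)))) = Add(2, Mul(-104, Add(Mul(-6, Pow(2, 2)), Mul(2, Pow(-2, 2)), Mul(2, -2)))) = Add(2, Mul(-104, Add(Mul(-6, 4), Mul(2, 4), -4))) = Add(2, Mul(-104, Add(-24, 8, -4))) = Add(2, Mul(-104, -20)) = Add(2, 2080) = 2082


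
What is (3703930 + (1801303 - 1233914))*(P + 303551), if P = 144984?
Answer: 1915836067665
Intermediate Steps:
(3703930 + (1801303 - 1233914))*(P + 303551) = (3703930 + (1801303 - 1233914))*(144984 + 303551) = (3703930 + 567389)*448535 = 4271319*448535 = 1915836067665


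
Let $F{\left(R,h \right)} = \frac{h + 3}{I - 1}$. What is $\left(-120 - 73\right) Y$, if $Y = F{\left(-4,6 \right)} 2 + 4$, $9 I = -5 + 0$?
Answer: $\frac{10229}{7} \approx 1461.3$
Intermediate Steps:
$I = - \frac{5}{9}$ ($I = \frac{-5 + 0}{9} = \frac{1}{9} \left(-5\right) = - \frac{5}{9} \approx -0.55556$)
$F{\left(R,h \right)} = - \frac{27}{14} - \frac{9 h}{14}$ ($F{\left(R,h \right)} = \frac{h + 3}{- \frac{5}{9} - 1} = \frac{3 + h}{- \frac{14}{9}} = \left(3 + h\right) \left(- \frac{9}{14}\right) = - \frac{27}{14} - \frac{9 h}{14}$)
$Y = - \frac{53}{7}$ ($Y = \left(- \frac{27}{14} - \frac{27}{7}\right) 2 + 4 = \left(- \frac{81}{14}\right) 2 + 4 = - \frac{81}{7} + 4 = - \frac{53}{7} \approx -7.5714$)
$\left(-120 - 73\right) Y = \left(-120 - 73\right) \left(- \frac{53}{7}\right) = \left(-193\right) \left(- \frac{53}{7}\right) = \frac{10229}{7}$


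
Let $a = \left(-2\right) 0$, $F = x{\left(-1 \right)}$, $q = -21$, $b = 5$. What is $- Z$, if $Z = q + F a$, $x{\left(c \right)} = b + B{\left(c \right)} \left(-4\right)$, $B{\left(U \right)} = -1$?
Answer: $21$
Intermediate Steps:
$x{\left(c \right)} = 9$ ($x{\left(c \right)} = 5 - -4 = 5 + 4 = 9$)
$F = 9$
$a = 0$
$Z = -21$ ($Z = -21 + 9 \cdot 0 = -21 + 0 = -21$)
$- Z = \left(-1\right) \left(-21\right) = 21$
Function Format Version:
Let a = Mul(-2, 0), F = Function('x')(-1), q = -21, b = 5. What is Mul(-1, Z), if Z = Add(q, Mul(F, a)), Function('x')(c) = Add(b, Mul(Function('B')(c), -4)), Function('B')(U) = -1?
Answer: 21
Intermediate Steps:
Function('x')(c) = 9 (Function('x')(c) = Add(5, Mul(-1, -4)) = Add(5, 4) = 9)
F = 9
a = 0
Z = -21 (Z = Add(-21, Mul(9, 0)) = Add(-21, 0) = -21)
Mul(-1, Z) = Mul(-1, -21) = 21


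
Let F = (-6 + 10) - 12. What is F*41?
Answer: -328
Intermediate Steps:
F = -8 (F = 4 - 12 = -8)
F*41 = -8*41 = -328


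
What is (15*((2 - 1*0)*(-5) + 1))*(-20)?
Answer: 2700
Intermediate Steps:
(15*((2 - 1*0)*(-5) + 1))*(-20) = (15*((2 + 0)*(-5) + 1))*(-20) = (15*(2*(-5) + 1))*(-20) = (15*(-10 + 1))*(-20) = (15*(-9))*(-20) = -135*(-20) = 2700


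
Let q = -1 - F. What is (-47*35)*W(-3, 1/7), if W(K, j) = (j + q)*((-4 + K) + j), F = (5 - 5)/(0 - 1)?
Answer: -67680/7 ≈ -9668.6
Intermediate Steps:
F = 0 (F = 0/(-1) = 0*(-1) = 0)
q = -1 (q = -1 - 1*0 = -1 + 0 = -1)
W(K, j) = (-1 + j)*(-4 + K + j) (W(K, j) = (j - 1)*((-4 + K) + j) = (-1 + j)*(-4 + K + j))
(-47*35)*W(-3, 1/7) = (-47*35)*(4 + (1/7)**2 - 1*(-3) - 5/7 - 3/7) = -1645*(4 + (1/7)**2 + 3 - 5*1/7 - 3*1/7) = -1645*(4 + 1/49 + 3 - 5/7 - 3/7) = -1645*288/49 = -67680/7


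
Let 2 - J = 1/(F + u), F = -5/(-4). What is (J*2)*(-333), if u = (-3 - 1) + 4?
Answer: -3996/5 ≈ -799.20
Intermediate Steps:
F = 5/4 (F = -5*(-¼) = 5/4 ≈ 1.2500)
u = 0 (u = -4 + 4 = 0)
J = 6/5 (J = 2 - 1/(5/4 + 0) = 2 - 1/5/4 = 2 - 1*⅘ = 2 - ⅘ = 6/5 ≈ 1.2000)
(J*2)*(-333) = ((6/5)*2)*(-333) = (12/5)*(-333) = -3996/5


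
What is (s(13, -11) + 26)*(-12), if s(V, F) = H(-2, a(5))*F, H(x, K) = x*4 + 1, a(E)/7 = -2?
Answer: -1236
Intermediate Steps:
a(E) = -14 (a(E) = 7*(-2) = -14)
H(x, K) = 1 + 4*x (H(x, K) = 4*x + 1 = 1 + 4*x)
s(V, F) = -7*F (s(V, F) = (1 + 4*(-2))*F = (1 - 8)*F = -7*F)
(s(13, -11) + 26)*(-12) = (-7*(-11) + 26)*(-12) = (77 + 26)*(-12) = 103*(-12) = -1236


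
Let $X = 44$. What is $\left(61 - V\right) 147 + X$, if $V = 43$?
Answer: $2690$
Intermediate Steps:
$\left(61 - V\right) 147 + X = \left(61 - 43\right) 147 + 44 = 18 \cdot 147 + 44 = 2646 + 44 = 2690$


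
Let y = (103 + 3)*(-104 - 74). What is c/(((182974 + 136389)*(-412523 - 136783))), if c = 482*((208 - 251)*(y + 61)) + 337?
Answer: -389794219/175428012078 ≈ -0.0022220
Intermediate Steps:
y = -18868 (y = 106*(-178) = -18868)
c = 389794219 (c = 482*((208 - 251)*(-18868 + 61)) + 337 = 482*(-43*(-18807)) + 337 = 482*808701 + 337 = 389793882 + 337 = 389794219)
c/(((182974 + 136389)*(-412523 - 136783))) = 389794219/(((182974 + 136389)*(-412523 - 136783))) = 389794219/((319363*(-549306))) = 389794219/(-175428012078) = 389794219*(-1/175428012078) = -389794219/175428012078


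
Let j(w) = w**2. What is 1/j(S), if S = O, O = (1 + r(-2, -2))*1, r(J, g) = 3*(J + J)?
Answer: 1/121 ≈ 0.0082645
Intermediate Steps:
r(J, g) = 6*J (r(J, g) = 3*(2*J) = 6*J)
O = -11 (O = (1 + 6*(-2))*1 = (1 - 12)*1 = -11*1 = -11)
S = -11
1/j(S) = 1/((-11)**2) = 1/121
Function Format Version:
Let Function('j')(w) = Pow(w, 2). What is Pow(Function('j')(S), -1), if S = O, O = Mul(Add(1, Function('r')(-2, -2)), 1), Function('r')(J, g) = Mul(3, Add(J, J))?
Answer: Rational(1, 121) ≈ 0.0082645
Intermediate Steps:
Function('r')(J, g) = Mul(6, J) (Function('r')(J, g) = Mul(3, Mul(2, J)) = Mul(6, J))
O = -11 (O = Mul(Add(1, Mul(6, -2)), 1) = Mul(Add(1, -12), 1) = Mul(-11, 1) = -11)
S = -11
Pow(Function('j')(S), -1) = Pow(Pow(-11, 2), -1) = Pow(121, -1) = Rational(1, 121)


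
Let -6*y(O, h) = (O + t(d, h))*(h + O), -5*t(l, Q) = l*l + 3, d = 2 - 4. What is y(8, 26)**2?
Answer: 34969/25 ≈ 1398.8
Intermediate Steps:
d = -2
t(l, Q) = -3/5 - l**2/5 (t(l, Q) = -(l*l + 3)/5 = -(l**2 + 3)/5 = -(3 + l**2)/5 = -3/5 - l**2/5)
y(O, h) = -(-7/5 + O)*(O + h)/6 (y(O, h) = -(O + (-3/5 - 1/5*(-2)**2))*(h + O)/6 = -(O + (-3/5 - 1/5*4))*(O + h)/6 = -(O + (-3/5 - 4/5))*(O + h)/6 = -(O - 7/5)*(O + h)/6 = -(-7/5 + O)*(O + h)/6)
y(8, 26)**2 = (-1/6*8**2 + (7/30)*8 + (7/30)*26 - 1/6*8*26)**2 = (-1/6*64 + 28/15 + 91/15 - 104/3)**2 = (-32/3 + 28/15 + 91/15 - 104/3)**2 = (-187/5)**2 = 34969/25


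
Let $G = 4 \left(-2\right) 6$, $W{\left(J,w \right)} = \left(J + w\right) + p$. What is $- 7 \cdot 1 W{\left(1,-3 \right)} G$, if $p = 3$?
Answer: $336$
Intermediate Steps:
$W{\left(J,w \right)} = 3 + J + w$ ($W{\left(J,w \right)} = \left(J + w\right) + 3 = 3 + J + w$)
$G = -48$ ($G = \left(-8\right) 6 = -48$)
$- 7 \cdot 1 W{\left(1,-3 \right)} G = - 7 \cdot 1 \left(3 + 1 - 3\right) \left(-48\right) = - 7 \cdot 1 \cdot 1 \left(-48\right) = \left(-7\right) 1 \left(-48\right) = \left(-7\right) \left(-48\right) = 336$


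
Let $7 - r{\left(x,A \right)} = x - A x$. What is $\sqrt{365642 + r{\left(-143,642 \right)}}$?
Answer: $\sqrt{273986} \approx 523.44$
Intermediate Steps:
$r{\left(x,A \right)} = 7 - x + A x$ ($r{\left(x,A \right)} = 7 - \left(x - A x\right) = 7 + \left(- x + A x\right) = 7 - x + A x$)
$\sqrt{365642 + r{\left(-143,642 \right)}} = \sqrt{365642 + \left(7 - -143 + 642 \left(-143\right)\right)} = \sqrt{365642 + \left(7 + 143 - 91806\right)} = \sqrt{365642 - 91656} = \sqrt{273986}$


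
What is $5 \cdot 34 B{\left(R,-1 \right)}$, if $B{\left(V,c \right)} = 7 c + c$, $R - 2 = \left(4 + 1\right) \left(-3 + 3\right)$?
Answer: $-1360$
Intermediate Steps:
$R = 2$ ($R = 2 + \left(4 + 1\right) \left(-3 + 3\right) = 2 + 5 \cdot 0 = 2 + 0 = 2$)
$B{\left(V,c \right)} = 8 c$
$5 \cdot 34 B{\left(R,-1 \right)} = 5 \cdot 34 \cdot 8 \left(-1\right) = 170 \left(-8\right) = -1360$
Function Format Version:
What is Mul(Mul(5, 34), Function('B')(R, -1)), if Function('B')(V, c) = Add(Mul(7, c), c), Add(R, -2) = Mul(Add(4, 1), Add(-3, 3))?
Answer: -1360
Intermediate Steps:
R = 2 (R = Add(2, Mul(Add(4, 1), Add(-3, 3))) = Add(2, Mul(5, 0)) = Add(2, 0) = 2)
Function('B')(V, c) = Mul(8, c)
Mul(Mul(5, 34), Function('B')(R, -1)) = Mul(Mul(5, 34), Mul(8, -1)) = Mul(170, -8) = -1360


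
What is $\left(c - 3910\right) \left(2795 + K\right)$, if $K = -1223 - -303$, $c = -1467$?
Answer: $-10081875$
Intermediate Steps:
$K = -920$ ($K = -1223 + 303 = -920$)
$\left(c - 3910\right) \left(2795 + K\right) = \left(-1467 - 3910\right) \left(2795 - 920\right) = \left(-5377\right) 1875 = -10081875$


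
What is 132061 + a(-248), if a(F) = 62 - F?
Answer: 132371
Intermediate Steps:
132061 + a(-248) = 132061 + (62 - 1*(-248)) = 132061 + (62 + 248) = 132061 + 310 = 132371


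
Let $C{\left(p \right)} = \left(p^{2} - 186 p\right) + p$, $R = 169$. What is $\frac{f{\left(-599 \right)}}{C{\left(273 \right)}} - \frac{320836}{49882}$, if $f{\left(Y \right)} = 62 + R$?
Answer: $- \frac{16658531}{2593864} \approx -6.4223$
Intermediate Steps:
$f{\left(Y \right)} = 231$ ($f{\left(Y \right)} = 62 + 169 = 231$)
$C{\left(p \right)} = p^{2} - 185 p$
$\frac{f{\left(-599 \right)}}{C{\left(273 \right)}} - \frac{320836}{49882} = \frac{231}{273 \left(-185 + 273\right)} - \frac{320836}{49882} = \frac{231}{273 \cdot 88} - \frac{160418}{24941} = \frac{231}{24024} - \frac{160418}{24941} = 231 \cdot \frac{1}{24024} - \frac{160418}{24941} = \frac{1}{104} - \frac{160418}{24941} = - \frac{16658531}{2593864}$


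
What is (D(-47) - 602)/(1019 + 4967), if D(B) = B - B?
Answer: -301/2993 ≈ -0.10057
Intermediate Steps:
D(B) = 0
(D(-47) - 602)/(1019 + 4967) = (0 - 602)/(1019 + 4967) = -602/5986 = -602*1/5986 = -301/2993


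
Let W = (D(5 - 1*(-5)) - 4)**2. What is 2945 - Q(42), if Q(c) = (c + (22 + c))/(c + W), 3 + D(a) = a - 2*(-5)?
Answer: 621289/211 ≈ 2944.5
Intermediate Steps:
D(a) = 7 + a (D(a) = -3 + (a - 2*(-5)) = -3 + (a + 10) = -3 + (10 + a) = 7 + a)
W = 169 (W = ((7 + (5 - 1*(-5))) - 4)**2 = ((7 + (5 + 5)) - 4)**2 = ((7 + 10) - 4)**2 = (17 - 4)**2 = 13**2 = 169)
Q(c) = (22 + 2*c)/(169 + c) (Q(c) = (c + (22 + c))/(c + 169) = (22 + 2*c)/(169 + c))
2945 - Q(42) = 2945 - 2*(11 + 42)/(169 + 42) = 2945 - 2*53/211 = 2945 - 1*106/211 = 2945 - 106/211 = 621289/211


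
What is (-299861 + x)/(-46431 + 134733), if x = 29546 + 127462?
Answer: -142853/88302 ≈ -1.6178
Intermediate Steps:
x = 157008
(-299861 + x)/(-46431 + 134733) = (-299861 + 157008)/(-46431 + 134733) = -142853/88302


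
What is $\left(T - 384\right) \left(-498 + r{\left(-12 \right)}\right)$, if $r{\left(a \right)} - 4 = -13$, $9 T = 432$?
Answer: $170352$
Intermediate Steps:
$T = 48$ ($T = \frac{1}{9} \cdot 432 = 48$)
$r{\left(a \right)} = -9$ ($r{\left(a \right)} = 4 - 13 = -9$)
$\left(T - 384\right) \left(-498 + r{\left(-12 \right)}\right) = \left(48 - 384\right) \left(-498 - 9\right) = \left(-336\right) \left(-507\right) = 170352$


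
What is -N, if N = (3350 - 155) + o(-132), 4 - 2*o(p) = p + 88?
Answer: -3219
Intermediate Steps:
o(p) = -42 - p/2 (o(p) = 2 - (p + 88)/2 = 2 - (88 + p)/2 = 2 + (-44 - p/2) = -42 - p/2)
N = 3219 (N = (3350 - 155) + (-42 - ½*(-132)) = 3195 + (-42 + 66) = 3195 + 24 = 3219)
-N = -1*3219 = -3219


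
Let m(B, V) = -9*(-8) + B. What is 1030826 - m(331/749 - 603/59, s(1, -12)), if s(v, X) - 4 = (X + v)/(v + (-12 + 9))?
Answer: 45550482132/44191 ≈ 1.0308e+6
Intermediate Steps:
s(v, X) = 4 + (X + v)/(-3 + v) (s(v, X) = 4 + (X + v)/(v + (-12 + 9)) = 4 + (X + v)/(v - 3) = 4 + (X + v)/(-3 + v))
m(B, V) = 72 + B
1030826 - m(331/749 - 603/59, s(1, -12)) = 1030826 - (72 + (331/749 - 603/59)) = 1030826 - (72 - 432118/44191) = 1030826 - 1*2749634/44191 = 1030826 - 2749634/44191 = 45550482132/44191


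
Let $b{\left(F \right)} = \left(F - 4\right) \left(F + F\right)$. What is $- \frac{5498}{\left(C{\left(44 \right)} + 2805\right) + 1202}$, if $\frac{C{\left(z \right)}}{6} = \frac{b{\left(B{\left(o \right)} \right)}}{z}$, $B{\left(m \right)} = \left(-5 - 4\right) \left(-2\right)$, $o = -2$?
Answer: $- \frac{60478}{44833} \approx -1.349$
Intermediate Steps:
$B{\left(m \right)} = 18$ ($B{\left(m \right)} = \left(-9\right) \left(-2\right) = 18$)
$b{\left(F \right)} = 2 F \left(-4 + F\right)$ ($b{\left(F \right)} = \left(-4 + F\right) 2 F = 2 F \left(-4 + F\right)$)
$C{\left(z \right)} = \frac{3024}{z}$ ($C{\left(z \right)} = 6 \frac{2 \cdot 18 \left(-4 + 18\right)}{z} = 6 \frac{2 \cdot 18 \cdot 14}{z} = 6 \frac{504}{z} = \frac{3024}{z}$)
$- \frac{5498}{\left(C{\left(44 \right)} + 2805\right) + 1202} = - \frac{5498}{\left(\frac{3024}{44} + 2805\right) + 1202} = - \frac{5498}{\left(3024 \cdot \frac{1}{44} + 2805\right) + 1202} = - \frac{5498}{\left(\frac{756}{11} + 2805\right) + 1202} = - \frac{5498}{\frac{31611}{11} + 1202} = - \frac{5498}{\frac{44833}{11}} = \left(-5498\right) \frac{11}{44833} = - \frac{60478}{44833}$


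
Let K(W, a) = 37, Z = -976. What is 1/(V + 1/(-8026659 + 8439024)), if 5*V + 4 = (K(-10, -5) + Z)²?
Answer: 412365/72717846142 ≈ 5.6708e-6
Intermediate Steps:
V = 881717/5 (V = -⅘ + (37 - 976)²/5 = -⅘ + (⅕)*(-939)² = -⅘ + (⅕)*881721 = -⅘ + 881721/5 = 881717/5 ≈ 1.7634e+5)
1/(V + 1/(-8026659 + 8439024)) = 1/(881717/5 + 1/(-8026659 + 8439024)) = 1/(881717/5 + 1/412365) = 1/(72717846142/412365) = 412365/72717846142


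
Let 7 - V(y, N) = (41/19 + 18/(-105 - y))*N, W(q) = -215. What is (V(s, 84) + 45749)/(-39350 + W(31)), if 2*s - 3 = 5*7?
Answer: -26850702/23303785 ≈ -1.1522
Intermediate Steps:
s = 19 (s = 3/2 + (5*7)/2 = 3/2 + (½)*35 = 3/2 + 35/2 = 19)
V(y, N) = 7 - N*(41/19 + 18/(-105 - y)) (V(y, N) = 7 - (41/19 + 18/(-105 - y))*N = 7 - N*(41/19 + 18/(-105 - y)))
(V(s, 84) + 45749)/(-39350 + W(31)) = ((13965 - 3963*84 + 133*19 - 41*84*19)/(19*(105 + 19)) + 45749)/(-39350 - 215) = ((1/19)*(13965 - 332892 + 2527 - 65436)/124 + 45749)/(-39565) = ((1/19)*(1/124)*(-381836) + 45749)*(-1/39565) = (-95459/589 + 45749)*(-1/39565) = (26850702/589)*(-1/39565) = -26850702/23303785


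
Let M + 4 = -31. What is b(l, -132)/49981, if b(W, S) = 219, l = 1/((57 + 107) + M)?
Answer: 219/49981 ≈ 0.0043817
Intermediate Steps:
M = -35 (M = -4 - 31 = -35)
l = 1/129 (l = 1/((57 + 107) - 35) = 1/(164 - 35) = 1/129 ≈ 0.0077519)
b(l, -132)/49981 = 219/49981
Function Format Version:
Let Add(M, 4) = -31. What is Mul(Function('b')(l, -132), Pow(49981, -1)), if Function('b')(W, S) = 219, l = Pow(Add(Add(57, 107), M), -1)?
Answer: Rational(219, 49981) ≈ 0.0043817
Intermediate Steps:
M = -35 (M = Add(-4, -31) = -35)
l = Rational(1, 129) (l = Pow(Add(Add(57, 107), -35), -1) = Pow(Add(164, -35), -1) = Pow(129, -1) = Rational(1, 129) ≈ 0.0077519)
Mul(Function('b')(l, -132), Pow(49981, -1)) = Mul(219, Pow(49981, -1)) = Mul(219, Rational(1, 49981)) = Rational(219, 49981)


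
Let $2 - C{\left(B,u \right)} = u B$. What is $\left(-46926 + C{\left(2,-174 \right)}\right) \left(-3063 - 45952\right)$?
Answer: $2282922640$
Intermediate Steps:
$C{\left(B,u \right)} = 2 - B u$ ($C{\left(B,u \right)} = 2 - u B = 2 - B u$)
$\left(-46926 + C{\left(2,-174 \right)}\right) \left(-3063 - 45952\right) = \left(-46926 - \left(-2 + 2 \left(-174\right)\right)\right) \left(-3063 - 45952\right) = \left(-46926 + \left(2 + 348\right)\right) \left(-49015\right) = \left(-46926 + 350\right) \left(-49015\right) = \left(-46576\right) \left(-49015\right) = 2282922640$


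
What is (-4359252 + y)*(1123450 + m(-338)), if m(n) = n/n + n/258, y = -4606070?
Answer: -1299299380503220/129 ≈ -1.0072e+13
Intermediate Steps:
m(n) = 1 + n/258 (m(n) = 1 + n*(1/258) = 1 + n/258)
(-4359252 + y)*(1123450 + m(-338)) = (-4359252 - 4606070)*(1123450 + (1 + (1/258)*(-338))) = -8965322*(1123450 + (1 - 169/129)) = -8965322*(1123450 - 40/129) = -8965322*144925010/129 = -1299299380503220/129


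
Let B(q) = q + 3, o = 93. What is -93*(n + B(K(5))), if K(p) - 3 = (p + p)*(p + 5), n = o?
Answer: -18507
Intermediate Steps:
n = 93
K(p) = 3 + 2*p*(5 + p) (K(p) = 3 + (p + p)*(p + 5) = 3 + (2*p)*(5 + p) = 3 + 2*p*(5 + p))
B(q) = 3 + q
-93*(n + B(K(5))) = -93*(93 + (3 + (3 + 2*5² + 10*5))) = -93*(93 + (3 + (3 + 2*25 + 50))) = -93*(93 + (3 + (3 + 50 + 50))) = -93*(93 + (3 + 103)) = -93*(93 + 106) = -93*199 = -18507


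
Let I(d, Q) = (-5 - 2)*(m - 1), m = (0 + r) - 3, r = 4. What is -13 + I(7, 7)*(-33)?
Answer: -13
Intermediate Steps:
m = 1 (m = (0 + 4) - 3 = 4 - 3 = 1)
I(d, Q) = 0 (I(d, Q) = (-5 - 2)*(1 - 1) = -7*0 = 0)
-13 + I(7, 7)*(-33) = -13 + 0*(-33) = -13 + 0 = -13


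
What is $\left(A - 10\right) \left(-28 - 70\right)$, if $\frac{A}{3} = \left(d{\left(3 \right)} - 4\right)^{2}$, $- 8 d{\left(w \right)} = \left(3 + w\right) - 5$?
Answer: $- \frac{128723}{32} \approx -4022.6$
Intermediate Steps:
$d{\left(w \right)} = \frac{1}{4} - \frac{w}{8}$ ($d{\left(w \right)} = - \frac{\left(3 + w\right) - 5}{8} = - \frac{-2 + w}{8} = \frac{1}{4} - \frac{w}{8}$)
$A = \frac{3267}{64}$ ($A = 3 \left(\left(\frac{1}{4} - \frac{3}{8}\right) - 4\right)^{2} = 3 \left(- \frac{1}{8} - 4\right)^{2} = 3 \left(- \frac{33}{8}\right)^{2} = 3 \cdot \frac{1089}{64} = \frac{3267}{64} \approx 51.047$)
$\left(A - 10\right) \left(-28 - 70\right) = \left(\frac{3267}{64} - 10\right) \left(-28 - 70\right) = \frac{2627}{64} \left(-98\right) = - \frac{128723}{32}$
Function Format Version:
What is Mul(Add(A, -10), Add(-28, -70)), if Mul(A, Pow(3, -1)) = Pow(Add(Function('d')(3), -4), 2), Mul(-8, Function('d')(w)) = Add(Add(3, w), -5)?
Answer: Rational(-128723, 32) ≈ -4022.6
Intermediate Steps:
Function('d')(w) = Add(Rational(1, 4), Mul(Rational(-1, 8), w)) (Function('d')(w) = Mul(Rational(-1, 8), Add(Add(3, w), -5)) = Mul(Rational(-1, 8), Add(-2, w)) = Add(Rational(1, 4), Mul(Rational(-1, 8), w)))
A = Rational(3267, 64) (A = Mul(3, Pow(Add(Add(Rational(1, 4), Mul(Rational(-1, 8), 3)), -4), 2)) = Mul(3, Pow(Add(Add(Rational(1, 4), Rational(-3, 8)), -4), 2)) = Mul(3, Pow(Add(Rational(-1, 8), -4), 2)) = Mul(3, Pow(Rational(-33, 8), 2)) = Mul(3, Rational(1089, 64)) = Rational(3267, 64) ≈ 51.047)
Mul(Add(A, -10), Add(-28, -70)) = Mul(Add(Rational(3267, 64), -10), Add(-28, -70)) = Mul(Rational(2627, 64), -98) = Rational(-128723, 32)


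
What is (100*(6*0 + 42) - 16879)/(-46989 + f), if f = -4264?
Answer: 12679/51253 ≈ 0.24738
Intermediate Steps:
(100*(6*0 + 42) - 16879)/(-46989 + f) = (100*(6*0 + 42) - 16879)/(-46989 - 4264) = (100*(0 + 42) - 16879)/(-51253) = (100*42 - 16879)*(-1/51253) = (4200 - 16879)*(-1/51253) = -12679*(-1/51253) = 12679/51253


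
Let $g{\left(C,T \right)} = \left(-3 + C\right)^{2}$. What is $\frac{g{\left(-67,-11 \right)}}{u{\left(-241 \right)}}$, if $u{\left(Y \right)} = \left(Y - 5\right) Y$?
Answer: $\frac{2450}{29643} \approx 0.08265$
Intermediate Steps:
$u{\left(Y \right)} = Y \left(-5 + Y\right)$ ($u{\left(Y \right)} = \left(-5 + Y\right) Y = Y \left(-5 + Y\right)$)
$\frac{g{\left(-67,-11 \right)}}{u{\left(-241 \right)}} = \frac{\left(-3 - 67\right)^{2}}{\left(-241\right) \left(-5 - 241\right)} = \frac{\left(-70\right)^{2}}{\left(-241\right) \left(-246\right)} = \frac{4900}{59286} = 4900 \cdot \frac{1}{59286} = \frac{2450}{29643}$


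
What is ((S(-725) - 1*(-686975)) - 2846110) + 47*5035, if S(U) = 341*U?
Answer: -2169715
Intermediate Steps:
((S(-725) - 1*(-686975)) - 2846110) + 47*5035 = ((341*(-725) - 1*(-686975)) - 2846110) + 47*5035 = ((-247225 + 686975) - 2846110) + 236645 = (439750 - 2846110) + 236645 = -2406360 + 236645 = -2169715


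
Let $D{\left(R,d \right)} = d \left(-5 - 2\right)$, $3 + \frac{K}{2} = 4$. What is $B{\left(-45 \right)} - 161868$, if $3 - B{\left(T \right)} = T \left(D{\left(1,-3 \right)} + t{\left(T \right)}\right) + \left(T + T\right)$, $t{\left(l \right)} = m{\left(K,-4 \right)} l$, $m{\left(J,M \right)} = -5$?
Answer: $-150705$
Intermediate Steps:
$K = 2$ ($K = -6 + 2 \cdot 4 = -6 + 8 = 2$)
$D{\left(R,d \right)} = - 7 d$ ($D{\left(R,d \right)} = d \left(-7\right) = - 7 d$)
$t{\left(l \right)} = - 5 l$
$B{\left(T \right)} = 3 - 2 T - T \left(21 - 5 T\right)$ ($B{\left(T \right)} = 3 - \left(T \left(\left(-7\right) \left(-3\right) - 5 T\right) + \left(T + T\right)\right) = 3 - \left(T \left(21 - 5 T\right) + 2 T\right) = 3 - \left(2 T + T \left(21 - 5 T\right)\right) = 3 - 2 T - T \left(21 - 5 T\right)$)
$B{\left(-45 \right)} - 161868 = \left(3 - -1035 + 5 \left(-45\right)^{2}\right) - 161868 = \left(3 + 1035 + 5 \cdot 2025\right) - 161868 = \left(3 + 1035 + 10125\right) - 161868 = 11163 - 161868 = -150705$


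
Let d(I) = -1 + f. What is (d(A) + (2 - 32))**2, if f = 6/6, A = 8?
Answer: 900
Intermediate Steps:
f = 1 (f = 6*(1/6) = 1)
d(I) = 0 (d(I) = -1 + 1 = 0)
(d(A) + (2 - 32))**2 = (0 + (2 - 32))**2 = (0 - 30)**2 = (-30)**2 = 900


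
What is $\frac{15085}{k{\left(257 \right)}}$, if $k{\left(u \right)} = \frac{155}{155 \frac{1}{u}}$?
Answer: $\frac{15085}{257} \approx 58.696$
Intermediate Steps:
$k{\left(u \right)} = u$ ($k{\left(u \right)} = 155 \frac{u}{155} = u$)
$\frac{15085}{k{\left(257 \right)}} = \frac{15085}{257}$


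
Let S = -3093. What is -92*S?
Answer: 284556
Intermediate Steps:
-92*S = -92*(-3093) = 284556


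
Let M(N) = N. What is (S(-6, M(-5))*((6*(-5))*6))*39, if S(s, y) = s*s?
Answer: -252720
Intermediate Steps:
S(s, y) = s**2
(S(-6, M(-5))*((6*(-5))*6))*39 = ((-6)**2*((6*(-5))*6))*39 = (36*(-30*6))*39 = (36*(-180))*39 = -6480*39 = -252720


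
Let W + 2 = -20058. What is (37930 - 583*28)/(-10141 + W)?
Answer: -7202/10067 ≈ -0.71541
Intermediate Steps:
W = -20060 (W = -2 - 20058 = -20060)
(37930 - 583*28)/(-10141 + W) = (37930 - 583*28)/(-10141 - 20060) = (37930 - 16324)/(-30201) = 21606*(-1/30201) = -7202/10067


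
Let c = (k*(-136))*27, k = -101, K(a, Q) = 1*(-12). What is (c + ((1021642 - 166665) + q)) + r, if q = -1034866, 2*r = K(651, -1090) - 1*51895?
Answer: 330059/2 ≈ 1.6503e+5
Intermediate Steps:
K(a, Q) = -12
r = -51907/2 (r = (-12 - 1*51895)/2 = (-12 - 51895)/2 = (1/2)*(-51907) = -51907/2 ≈ -25954.)
c = 370872 (c = -101*(-136)*27 = 13736*27 = 370872)
(c + ((1021642 - 166665) + q)) + r = (370872 + ((1021642 - 166665) - 1034866)) - 51907/2 = (370872 + (854977 - 1034866)) - 51907/2 = (370872 - 179889) - 51907/2 = 190983 - 51907/2 = 330059/2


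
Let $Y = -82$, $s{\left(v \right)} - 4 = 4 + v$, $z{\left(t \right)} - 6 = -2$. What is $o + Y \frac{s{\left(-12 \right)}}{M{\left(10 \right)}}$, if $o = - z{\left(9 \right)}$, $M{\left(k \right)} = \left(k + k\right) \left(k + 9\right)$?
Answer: $- \frac{298}{95} \approx -3.1368$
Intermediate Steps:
$z{\left(t \right)} = 4$ ($z{\left(t \right)} = 6 - 2 = 4$)
$s{\left(v \right)} = 8 + v$ ($s{\left(v \right)} = 4 + \left(4 + v\right) = 8 + v$)
$M{\left(k \right)} = 2 k \left(9 + k\right)$
$o = -4$ ($o = \left(-1\right) 4 = -4$)
$o + Y \frac{s{\left(-12 \right)}}{M{\left(10 \right)}} = -4 - 82 \frac{8 - 12}{2 \cdot 10 \left(9 + 10\right)} = -4 - 82 \left(- \frac{4}{2 \cdot 10 \cdot 19}\right) = -4 - 82 \left(- \frac{4}{380}\right) = -4 - 82 \left(\left(-4\right) \frac{1}{380}\right) = -4 - - \frac{82}{95} = -4 + \frac{82}{95} = - \frac{298}{95}$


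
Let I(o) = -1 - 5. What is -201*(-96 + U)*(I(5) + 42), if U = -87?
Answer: 1324188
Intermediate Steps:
I(o) = -6
-201*(-96 + U)*(I(5) + 42) = -201*(-96 - 87)*(-6 + 42) = -(-36783)*36 = -201*(-6588) = 1324188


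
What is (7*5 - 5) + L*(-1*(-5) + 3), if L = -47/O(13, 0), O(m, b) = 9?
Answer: -106/9 ≈ -11.778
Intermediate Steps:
L = -47/9 ≈ -5.2222
(7*5 - 5) + L*(-1*(-5) + 3) = (7*5 - 5) - 47*(-1*(-5) + 3)/9 = (35 - 5) - 47*(5 + 3)/9 = 30 - 47/9*8 = 30 - 376/9 = -106/9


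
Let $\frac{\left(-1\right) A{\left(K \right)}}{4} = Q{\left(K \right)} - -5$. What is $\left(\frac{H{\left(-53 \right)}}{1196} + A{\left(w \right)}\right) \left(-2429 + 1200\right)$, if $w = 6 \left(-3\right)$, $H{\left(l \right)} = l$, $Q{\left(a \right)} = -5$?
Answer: $\frac{65137}{1196} \approx 54.462$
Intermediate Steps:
$w = -18$
$A{\left(K \right)} = 0$ ($A{\left(K \right)} = - 4 \left(-5 - -5\right) = - 4 \left(-5 + 5\right) = \left(-4\right) 0 = 0$)
$\left(\frac{H{\left(-53 \right)}}{1196} + A{\left(w \right)}\right) \left(-2429 + 1200\right) = \left(- \frac{53}{1196} + 0\right) \left(-2429 + 1200\right) = \left(\left(-53\right) \frac{1}{1196} + 0\right) \left(-1229\right) = \left(- \frac{53}{1196} + 0\right) \left(-1229\right) = \left(- \frac{53}{1196}\right) \left(-1229\right) = \frac{65137}{1196}$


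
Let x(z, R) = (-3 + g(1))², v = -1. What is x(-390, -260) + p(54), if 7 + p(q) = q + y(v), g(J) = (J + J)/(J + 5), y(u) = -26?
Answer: 253/9 ≈ 28.111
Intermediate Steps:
g(J) = 2*J/(5 + J) (g(J) = (2*J)/(5 + J) = 2*J/(5 + J))
p(q) = -33 + q (p(q) = -7 + (q - 26) = -7 + (-26 + q) = -33 + q)
x(z, R) = 64/9 (x(z, R) = (-3 + 2*1/(5 + 1))² = (-3 + 2*1/6)² = (-3 + 2*1*(⅙))² = (-3 + ⅓)² = (-8/3)² = 64/9)
x(-390, -260) + p(54) = 64/9 + (-33 + 54) = 64/9 + 21 = 253/9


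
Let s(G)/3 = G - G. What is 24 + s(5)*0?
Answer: 24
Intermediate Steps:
s(G) = 0 (s(G) = 3*(G - G) = 3*0 = 0)
24 + s(5)*0 = 24 + 0*0 = 24 + 0 = 24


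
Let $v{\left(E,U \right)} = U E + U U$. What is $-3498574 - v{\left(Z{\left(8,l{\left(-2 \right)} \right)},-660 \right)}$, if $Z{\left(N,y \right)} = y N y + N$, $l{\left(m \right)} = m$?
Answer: $-3907774$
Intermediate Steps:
$Z{\left(N,y \right)} = N + N y^{2}$ ($Z{\left(N,y \right)} = N y y + N = N y^{2} + N = N + N y^{2}$)
$v{\left(E,U \right)} = U^{2} + E U$ ($v{\left(E,U \right)} = E U + U^{2} = U^{2} + E U$)
$-3498574 - v{\left(Z{\left(8,l{\left(-2 \right)} \right)},-660 \right)} = -3498574 - - 660 \left(8 \left(1 + \left(-2\right)^{2}\right) - 660\right) = -3498574 - - 660 \left(8 \left(1 + 4\right) - 660\right) = -3498574 - - 660 \left(8 \cdot 5 - 660\right) = -3498574 - - 660 \left(40 - 660\right) = -3498574 - \left(-660\right) \left(-620\right) = -3498574 - 409200 = -3907774$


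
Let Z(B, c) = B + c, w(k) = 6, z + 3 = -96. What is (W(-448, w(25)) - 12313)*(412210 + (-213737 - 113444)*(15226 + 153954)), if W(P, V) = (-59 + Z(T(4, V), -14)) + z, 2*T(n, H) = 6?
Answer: 690904529876340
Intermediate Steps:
z = -99 (z = -3 - 96 = -99)
T(n, H) = 3 (T(n, H) = (½)*6 = 3)
W(P, V) = -169 (W(P, V) = (-59 + (3 - 14)) - 99 = (-59 - 11) - 99 = -70 - 99 = -169)
(W(-448, w(25)) - 12313)*(412210 + (-213737 - 113444)*(15226 + 153954)) = (-169 - 12313)*(412210 + (-213737 - 113444)*(15226 + 153954)) = -12482*(412210 - 327181*169180) = -12482*(412210 - 55352481580) = -12482*(-55352069370) = 690904529876340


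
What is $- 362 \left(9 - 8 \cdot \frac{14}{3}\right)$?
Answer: $\frac{30770}{3} \approx 10257.0$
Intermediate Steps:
$- 362 \left(9 - 8 \cdot \frac{14}{3}\right) = - 362 \left(9 - 8 \cdot 14 \cdot \frac{1}{3}\right) = - 362 \left(9 - \frac{112}{3}\right) = \left(-362\right) \left(- \frac{85}{3}\right) = \frac{30770}{3}$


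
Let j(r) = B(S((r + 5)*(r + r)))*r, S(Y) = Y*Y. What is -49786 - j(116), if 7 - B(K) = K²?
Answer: 72036301990531332698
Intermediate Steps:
S(Y) = Y²
B(K) = 7 - K²
j(r) = r*(7 - 16*r⁴*(5 + r)⁴) (j(r) = (7 - (((r + 5)*(r + r))²)²)*r = (7 - (((5 + r)*(2*r))²)²)*r = (7 - ((2*r*(5 + r))²)²)*r = (7 - (4*r²*(5 + r)²)²)*r = (7 - 16*r⁴*(5 + r)⁴)*r = r*(7 - 16*r⁴*(5 + r)⁴))
-49786 - j(116) = -49786 - (7*116 - 16*116⁵*(5 + 116)⁴) = -49786 - (812 - 16*21003416576*121⁴) = -49786 - (812 - 16*21003416576*214358881) = -49786 - (812 - 72036301990531383296) = -49786 - 1*(-72036301990531382484) = -49786 + 72036301990531382484 = 72036301990531332698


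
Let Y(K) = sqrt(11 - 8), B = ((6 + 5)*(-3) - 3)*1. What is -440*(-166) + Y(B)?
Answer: 73040 + sqrt(3) ≈ 73042.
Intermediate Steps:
B = -36 (B = (11*(-3) - 3)*1 = (-33 - 3)*1 = -36*1 = -36)
Y(K) = sqrt(3)
-440*(-166) + Y(B) = -440*(-166) + sqrt(3) = 73040 + sqrt(3)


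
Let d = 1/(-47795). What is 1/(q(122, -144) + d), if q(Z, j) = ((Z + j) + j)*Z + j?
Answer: -47795/974826821 ≈ -4.9029e-5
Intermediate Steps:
d = -1/47795 ≈ -2.0923e-5
q(Z, j) = j + Z*(Z + 2*j) (q(Z, j) = (Z + 2*j)*Z + j = Z*(Z + 2*j) + j = j + Z*(Z + 2*j))
1/(q(122, -144) + d) = 1/((-144 + 122² + 2*122*(-144)) - 1/47795) = 1/((-144 + 14884 - 35136) - 1/47795) = 1/(-20396 - 1/47795) = 1/(-974826821/47795) = -47795/974826821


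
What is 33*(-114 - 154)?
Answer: -8844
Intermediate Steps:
33*(-114 - 154) = 33*(-268) = -8844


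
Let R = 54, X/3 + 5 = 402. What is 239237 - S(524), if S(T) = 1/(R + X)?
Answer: 297850064/1245 ≈ 2.3924e+5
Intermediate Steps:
X = 1191 (X = -15 + 3*402 = -15 + 1206 = 1191)
S(T) = 1/1245 (S(T) = 1/(54 + 1191) = 1/1245)
239237 - S(524) = 239237 - 1*1/1245 = 239237 - 1/1245 = 297850064/1245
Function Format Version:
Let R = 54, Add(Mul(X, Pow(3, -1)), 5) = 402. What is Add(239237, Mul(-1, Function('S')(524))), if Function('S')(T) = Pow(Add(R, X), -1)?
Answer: Rational(297850064, 1245) ≈ 2.3924e+5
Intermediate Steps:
X = 1191 (X = Add(-15, Mul(3, 402)) = Add(-15, 1206) = 1191)
Function('S')(T) = Rational(1, 1245) (Function('S')(T) = Pow(Add(54, 1191), -1) = Pow(1245, -1) = Rational(1, 1245))
Add(239237, Mul(-1, Function('S')(524))) = Add(239237, Mul(-1, Rational(1, 1245))) = Add(239237, Rational(-1, 1245)) = Rational(297850064, 1245)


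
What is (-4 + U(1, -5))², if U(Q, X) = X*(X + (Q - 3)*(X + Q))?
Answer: 361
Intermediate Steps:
U(Q, X) = X*(X + (-3 + Q)*(Q + X))
(-4 + U(1, -5))² = (-4 - 5*(1² - 3*1 - 2*(-5) + 1*(-5)))² = (-4 - 5*(1 - 3 + 10 - 5))² = (-4 - 5*3)² = (-4 - 15)² = (-19)² = 361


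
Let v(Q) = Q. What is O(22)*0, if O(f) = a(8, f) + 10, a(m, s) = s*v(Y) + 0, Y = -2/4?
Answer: 0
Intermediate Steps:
Y = -½ (Y = -2*¼ = -½ ≈ -0.50000)
a(m, s) = -s/2 (a(m, s) = s*(-½) + 0 = -s/2 + 0 = -s/2)
O(f) = 10 - f/2 (O(f) = -f/2 + 10 = 10 - f/2)
O(22)*0 = (10 - ½*22)*0 = (10 - 11)*0 = -1*0 = 0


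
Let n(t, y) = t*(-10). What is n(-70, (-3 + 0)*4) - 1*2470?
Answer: -1770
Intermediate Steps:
n(t, y) = -10*t
n(-70, (-3 + 0)*4) - 1*2470 = -10*(-70) - 1*2470 = 700 - 2470 = -1770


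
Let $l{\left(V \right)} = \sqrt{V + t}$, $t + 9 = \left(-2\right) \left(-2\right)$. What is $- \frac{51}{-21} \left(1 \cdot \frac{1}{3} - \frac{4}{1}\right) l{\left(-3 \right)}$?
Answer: $- \frac{374 i \sqrt{2}}{21} \approx - 25.186 i$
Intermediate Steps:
$t = -5$ ($t = -9 - -4 = -9 + 4 = -5$)
$l{\left(V \right)} = \sqrt{-5 + V}$ ($l{\left(V \right)} = \sqrt{V - 5} = \sqrt{-5 + V}$)
$- \frac{51}{-21} \left(1 \cdot \frac{1}{3} - \frac{4}{1}\right) l{\left(-3 \right)} = - \frac{51}{-21} \left(1 \cdot \frac{1}{3} - \frac{4}{1}\right) \sqrt{-5 - 3} = \left(-51\right) \left(- \frac{1}{21}\right) \left(1 \cdot \frac{1}{3} - 4\right) \sqrt{-8} = \frac{17 \left(\frac{1}{3} - 4\right)}{7} \cdot 2 i \sqrt{2} = \frac{17}{7} \left(- \frac{11}{3}\right) 2 i \sqrt{2} = - \frac{187 \cdot 2 i \sqrt{2}}{21} = - \frac{374 i \sqrt{2}}{21}$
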